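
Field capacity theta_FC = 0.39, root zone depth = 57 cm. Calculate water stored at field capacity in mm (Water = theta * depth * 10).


Step 1: Water (mm) = theta_FC * depth (cm) * 10
Step 2: Water = 0.39 * 57 * 10
Step 3: Water = 222.3 mm

222.3


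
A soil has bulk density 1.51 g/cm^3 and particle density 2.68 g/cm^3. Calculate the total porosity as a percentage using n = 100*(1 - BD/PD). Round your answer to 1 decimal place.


Step 1: Formula: n = 100 * (1 - BD / PD)
Step 2: n = 100 * (1 - 1.51 / 2.68)
Step 3: n = 100 * (1 - 0.56343)
Step 4: n = 43.7%

43.7


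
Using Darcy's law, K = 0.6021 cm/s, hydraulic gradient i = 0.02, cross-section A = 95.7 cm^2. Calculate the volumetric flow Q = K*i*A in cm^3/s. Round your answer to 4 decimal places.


Step 1: Apply Darcy's law: Q = K * i * A
Step 2: Q = 0.6021 * 0.02 * 95.7
Step 3: Q = 1.1524 cm^3/s

1.1524


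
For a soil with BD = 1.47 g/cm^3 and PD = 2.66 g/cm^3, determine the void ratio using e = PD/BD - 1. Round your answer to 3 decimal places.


Step 1: e = PD / BD - 1
Step 2: e = 2.66 / 1.47 - 1
Step 3: e = 1.80952 - 1
Step 4: e = 0.81

0.81


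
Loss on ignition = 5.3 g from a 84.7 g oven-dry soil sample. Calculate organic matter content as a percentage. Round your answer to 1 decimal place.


Step 1: OM% = 100 * LOI / sample mass
Step 2: OM = 100 * 5.3 / 84.7
Step 3: OM = 6.3%

6.3


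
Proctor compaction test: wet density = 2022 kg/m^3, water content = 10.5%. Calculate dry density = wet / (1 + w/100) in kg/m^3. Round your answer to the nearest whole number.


Step 1: Dry density = wet density / (1 + w/100)
Step 2: Dry density = 2022 / (1 + 10.5/100)
Step 3: Dry density = 2022 / 1.105
Step 4: Dry density = 1830 kg/m^3

1830


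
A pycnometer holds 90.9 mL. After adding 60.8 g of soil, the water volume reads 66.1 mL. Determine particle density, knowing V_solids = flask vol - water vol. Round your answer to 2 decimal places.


Step 1: Volume of solids = flask volume - water volume with soil
Step 2: V_solids = 90.9 - 66.1 = 24.8 mL
Step 3: Particle density = mass / V_solids = 60.8 / 24.8 = 2.45 g/cm^3

2.45


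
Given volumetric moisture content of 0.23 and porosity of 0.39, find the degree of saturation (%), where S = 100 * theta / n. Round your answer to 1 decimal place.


Step 1: S = 100 * theta_v / n
Step 2: S = 100 * 0.23 / 0.39
Step 3: S = 59.0%

59.0


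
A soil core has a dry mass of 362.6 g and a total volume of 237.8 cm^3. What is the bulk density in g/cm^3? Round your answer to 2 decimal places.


Step 1: Identify the formula: BD = dry mass / volume
Step 2: Substitute values: BD = 362.6 / 237.8
Step 3: BD = 1.52 g/cm^3

1.52


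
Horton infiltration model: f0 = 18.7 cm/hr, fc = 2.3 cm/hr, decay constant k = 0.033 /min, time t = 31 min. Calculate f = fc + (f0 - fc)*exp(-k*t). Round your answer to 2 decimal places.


Step 1: f = fc + (f0 - fc) * exp(-k * t)
Step 2: exp(-0.033 * 31) = 0.359515
Step 3: f = 2.3 + (18.7 - 2.3) * 0.359515
Step 4: f = 2.3 + 16.4 * 0.359515
Step 5: f = 8.2 cm/hr

8.2


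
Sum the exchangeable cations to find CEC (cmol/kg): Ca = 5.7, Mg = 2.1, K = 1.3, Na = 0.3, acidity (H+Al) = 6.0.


Step 1: CEC = Ca + Mg + K + Na + (H+Al)
Step 2: CEC = 5.7 + 2.1 + 1.3 + 0.3 + 6.0
Step 3: CEC = 15.4 cmol/kg

15.4


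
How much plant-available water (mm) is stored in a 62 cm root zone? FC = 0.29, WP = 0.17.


Step 1: Available water = (FC - WP) * depth * 10
Step 2: AW = (0.29 - 0.17) * 62 * 10
Step 3: AW = 0.12 * 62 * 10
Step 4: AW = 74.4 mm

74.4


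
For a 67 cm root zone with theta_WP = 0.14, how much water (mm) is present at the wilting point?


Step 1: Water (mm) = theta_WP * depth * 10
Step 2: Water = 0.14 * 67 * 10
Step 3: Water = 93.8 mm

93.8


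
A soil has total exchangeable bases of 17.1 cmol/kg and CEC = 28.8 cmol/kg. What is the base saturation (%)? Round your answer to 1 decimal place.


Step 1: BS = 100 * (sum of bases) / CEC
Step 2: BS = 100 * 17.1 / 28.8
Step 3: BS = 59.4%

59.4


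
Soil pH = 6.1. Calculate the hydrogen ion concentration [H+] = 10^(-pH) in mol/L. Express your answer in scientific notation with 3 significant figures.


Step 1: [H+] = 10^(-pH)
Step 2: [H+] = 10^(-6.1)
Step 3: [H+] = 7.94e-07 mol/L

7.94e-07


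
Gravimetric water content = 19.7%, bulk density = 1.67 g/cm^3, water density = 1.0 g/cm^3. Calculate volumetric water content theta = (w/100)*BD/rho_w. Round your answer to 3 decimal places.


Step 1: theta = (w / 100) * BD / rho_w
Step 2: theta = (19.7 / 100) * 1.67 / 1.0
Step 3: theta = 0.197 * 1.67
Step 4: theta = 0.329

0.329


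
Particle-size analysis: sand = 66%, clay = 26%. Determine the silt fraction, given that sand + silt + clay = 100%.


Step 1: sand + silt + clay = 100%
Step 2: silt = 100 - sand - clay
Step 3: silt = 100 - 66 - 26
Step 4: silt = 8%

8


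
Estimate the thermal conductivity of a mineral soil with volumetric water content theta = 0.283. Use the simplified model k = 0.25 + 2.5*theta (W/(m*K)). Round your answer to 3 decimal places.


Step 1: k = 0.25 + 2.5 * theta
Step 2: k = 0.25 + 2.5 * 0.283
Step 3: k = 0.25 + 0.708
Step 4: k = 0.958 W/(m*K)

0.958


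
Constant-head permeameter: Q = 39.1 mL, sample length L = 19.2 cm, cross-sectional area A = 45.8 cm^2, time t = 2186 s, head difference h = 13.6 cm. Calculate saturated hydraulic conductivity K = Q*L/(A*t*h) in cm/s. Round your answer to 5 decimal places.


Step 1: K = Q * L / (A * t * h)
Step 2: Numerator = 39.1 * 19.2 = 750.72
Step 3: Denominator = 45.8 * 2186 * 13.6 = 1361615.68
Step 4: K = 750.72 / 1361615.68 = 0.00055 cm/s

0.00055


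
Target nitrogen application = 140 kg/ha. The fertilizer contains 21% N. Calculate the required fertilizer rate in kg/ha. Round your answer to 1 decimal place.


Step 1: Fertilizer rate = target N / (N content / 100)
Step 2: Rate = 140 / (21 / 100)
Step 3: Rate = 140 / 0.21
Step 4: Rate = 666.7 kg/ha

666.7


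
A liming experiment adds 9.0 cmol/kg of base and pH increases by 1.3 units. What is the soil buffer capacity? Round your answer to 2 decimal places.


Step 1: BC = change in base / change in pH
Step 2: BC = 9.0 / 1.3
Step 3: BC = 6.92 cmol/(kg*pH unit)

6.92


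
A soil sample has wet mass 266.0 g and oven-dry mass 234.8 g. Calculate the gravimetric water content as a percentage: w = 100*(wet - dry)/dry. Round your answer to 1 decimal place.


Step 1: Water mass = wet - dry = 266.0 - 234.8 = 31.2 g
Step 2: w = 100 * water mass / dry mass
Step 3: w = 100 * 31.2 / 234.8 = 13.3%

13.3


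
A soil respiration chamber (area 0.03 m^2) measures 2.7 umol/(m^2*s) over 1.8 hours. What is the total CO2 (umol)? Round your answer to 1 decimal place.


Step 1: Convert time to seconds: 1.8 hr * 3600 = 6480.0 s
Step 2: Total = flux * area * time_s
Step 3: Total = 2.7 * 0.03 * 6480.0
Step 4: Total = 524.9 umol

524.9


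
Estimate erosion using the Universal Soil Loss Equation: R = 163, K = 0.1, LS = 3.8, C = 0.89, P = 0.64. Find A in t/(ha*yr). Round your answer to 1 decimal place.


Step 1: A = R * K * LS * C * P
Step 2: R * K = 163 * 0.1 = 16.3
Step 3: (R*K) * LS = 16.3 * 3.8 = 61.94
Step 4: * C * P = 61.94 * 0.89 * 0.64 = 35.3
Step 5: A = 35.3 t/(ha*yr)

35.3


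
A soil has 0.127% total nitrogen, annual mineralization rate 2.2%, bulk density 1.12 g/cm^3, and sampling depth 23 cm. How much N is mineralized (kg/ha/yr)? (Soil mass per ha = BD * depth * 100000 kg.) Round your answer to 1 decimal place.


Step 1: Soil mass per ha = BD * depth * 100000 = 1.12 * 23 * 100000 = 2576000 kg
Step 2: Total N pool = soil mass * N%/100 = 2576000 * 0.127/100 = 3271.52 kg/ha
Step 3: N mineralized = N pool * rate%/100 = 3271.52 * 2.2/100 = 72.0 kg/ha/yr

72.0


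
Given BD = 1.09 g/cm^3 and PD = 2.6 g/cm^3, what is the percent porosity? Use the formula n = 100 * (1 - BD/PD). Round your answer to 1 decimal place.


Step 1: Formula: n = 100 * (1 - BD / PD)
Step 2: n = 100 * (1 - 1.09 / 2.6)
Step 3: n = 100 * (1 - 0.41923)
Step 4: n = 58.1%

58.1


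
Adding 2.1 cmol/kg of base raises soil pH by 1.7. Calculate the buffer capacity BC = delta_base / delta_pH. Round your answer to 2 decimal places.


Step 1: BC = change in base / change in pH
Step 2: BC = 2.1 / 1.7
Step 3: BC = 1.24 cmol/(kg*pH unit)

1.24


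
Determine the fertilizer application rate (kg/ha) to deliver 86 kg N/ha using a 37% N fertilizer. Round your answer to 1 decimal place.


Step 1: Fertilizer rate = target N / (N content / 100)
Step 2: Rate = 86 / (37 / 100)
Step 3: Rate = 86 / 0.37
Step 4: Rate = 232.4 kg/ha

232.4


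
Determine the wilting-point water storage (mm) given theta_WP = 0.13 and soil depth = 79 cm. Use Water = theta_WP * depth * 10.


Step 1: Water (mm) = theta_WP * depth * 10
Step 2: Water = 0.13 * 79 * 10
Step 3: Water = 102.7 mm

102.7


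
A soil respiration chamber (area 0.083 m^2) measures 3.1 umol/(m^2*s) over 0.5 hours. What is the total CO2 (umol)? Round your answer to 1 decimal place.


Step 1: Convert time to seconds: 0.5 hr * 3600 = 1800.0 s
Step 2: Total = flux * area * time_s
Step 3: Total = 3.1 * 0.083 * 1800.0
Step 4: Total = 463.1 umol

463.1


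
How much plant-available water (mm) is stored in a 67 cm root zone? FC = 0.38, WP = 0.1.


Step 1: Available water = (FC - WP) * depth * 10
Step 2: AW = (0.38 - 0.1) * 67 * 10
Step 3: AW = 0.28 * 67 * 10
Step 4: AW = 187.6 mm

187.6


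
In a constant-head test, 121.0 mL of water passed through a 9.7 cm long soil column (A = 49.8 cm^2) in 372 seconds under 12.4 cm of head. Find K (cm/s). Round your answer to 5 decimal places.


Step 1: K = Q * L / (A * t * h)
Step 2: Numerator = 121.0 * 9.7 = 1173.7
Step 3: Denominator = 49.8 * 372 * 12.4 = 229717.44
Step 4: K = 1173.7 / 229717.44 = 0.00511 cm/s

0.00511


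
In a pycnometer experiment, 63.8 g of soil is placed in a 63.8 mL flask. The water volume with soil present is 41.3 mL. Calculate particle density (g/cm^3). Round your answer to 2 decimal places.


Step 1: Volume of solids = flask volume - water volume with soil
Step 2: V_solids = 63.8 - 41.3 = 22.5 mL
Step 3: Particle density = mass / V_solids = 63.8 / 22.5 = 2.84 g/cm^3

2.84


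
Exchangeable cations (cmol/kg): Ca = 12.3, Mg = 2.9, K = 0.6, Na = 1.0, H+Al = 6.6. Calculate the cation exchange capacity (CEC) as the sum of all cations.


Step 1: CEC = Ca + Mg + K + Na + (H+Al)
Step 2: CEC = 12.3 + 2.9 + 0.6 + 1.0 + 6.6
Step 3: CEC = 23.4 cmol/kg

23.4


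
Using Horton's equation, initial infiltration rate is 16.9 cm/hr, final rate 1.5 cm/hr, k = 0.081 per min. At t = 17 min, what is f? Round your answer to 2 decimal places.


Step 1: f = fc + (f0 - fc) * exp(-k * t)
Step 2: exp(-0.081 * 17) = 0.252334
Step 3: f = 1.5 + (16.9 - 1.5) * 0.252334
Step 4: f = 1.5 + 15.4 * 0.252334
Step 5: f = 5.39 cm/hr

5.39


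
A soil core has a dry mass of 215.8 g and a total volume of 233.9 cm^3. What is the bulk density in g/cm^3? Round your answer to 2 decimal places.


Step 1: Identify the formula: BD = dry mass / volume
Step 2: Substitute values: BD = 215.8 / 233.9
Step 3: BD = 0.92 g/cm^3

0.92


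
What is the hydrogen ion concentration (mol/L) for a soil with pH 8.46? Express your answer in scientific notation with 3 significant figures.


Step 1: [H+] = 10^(-pH)
Step 2: [H+] = 10^(-8.46)
Step 3: [H+] = 3.47e-09 mol/L

3.47e-09


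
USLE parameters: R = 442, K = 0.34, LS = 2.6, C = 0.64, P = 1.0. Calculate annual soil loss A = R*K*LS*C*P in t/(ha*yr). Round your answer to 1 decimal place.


Step 1: A = R * K * LS * C * P
Step 2: R * K = 442 * 0.34 = 150.28
Step 3: (R*K) * LS = 150.28 * 2.6 = 390.728
Step 4: * C * P = 390.728 * 0.64 * 1.0 = 250.1
Step 5: A = 250.1 t/(ha*yr)

250.1


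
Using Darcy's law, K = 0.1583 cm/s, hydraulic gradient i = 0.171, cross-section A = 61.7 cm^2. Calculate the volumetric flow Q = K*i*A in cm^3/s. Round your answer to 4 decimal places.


Step 1: Apply Darcy's law: Q = K * i * A
Step 2: Q = 0.1583 * 0.171 * 61.7
Step 3: Q = 1.6702 cm^3/s

1.6702


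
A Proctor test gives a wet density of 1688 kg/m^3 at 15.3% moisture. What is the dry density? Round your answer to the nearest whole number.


Step 1: Dry density = wet density / (1 + w/100)
Step 2: Dry density = 1688 / (1 + 15.3/100)
Step 3: Dry density = 1688 / 1.153
Step 4: Dry density = 1464 kg/m^3

1464


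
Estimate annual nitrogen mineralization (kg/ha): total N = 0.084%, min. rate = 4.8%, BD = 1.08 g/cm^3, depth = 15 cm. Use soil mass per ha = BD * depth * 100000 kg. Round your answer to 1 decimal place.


Step 1: Soil mass per ha = BD * depth * 100000 = 1.08 * 15 * 100000 = 1620000 kg
Step 2: Total N pool = soil mass * N%/100 = 1620000 * 0.084/100 = 1360.8 kg/ha
Step 3: N mineralized = N pool * rate%/100 = 1360.8 * 4.8/100 = 65.3 kg/ha/yr

65.3


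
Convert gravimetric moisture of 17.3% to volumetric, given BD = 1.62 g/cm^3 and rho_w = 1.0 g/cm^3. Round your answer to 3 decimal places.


Step 1: theta = (w / 100) * BD / rho_w
Step 2: theta = (17.3 / 100) * 1.62 / 1.0
Step 3: theta = 0.173 * 1.62
Step 4: theta = 0.28

0.28


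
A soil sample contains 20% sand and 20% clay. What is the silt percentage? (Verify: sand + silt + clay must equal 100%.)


Step 1: sand + silt + clay = 100%
Step 2: silt = 100 - sand - clay
Step 3: silt = 100 - 20 - 20
Step 4: silt = 60%

60


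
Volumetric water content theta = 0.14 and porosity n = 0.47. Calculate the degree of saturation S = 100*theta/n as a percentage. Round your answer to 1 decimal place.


Step 1: S = 100 * theta_v / n
Step 2: S = 100 * 0.14 / 0.47
Step 3: S = 29.8%

29.8


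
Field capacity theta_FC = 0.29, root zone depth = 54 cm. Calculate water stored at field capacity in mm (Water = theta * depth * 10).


Step 1: Water (mm) = theta_FC * depth (cm) * 10
Step 2: Water = 0.29 * 54 * 10
Step 3: Water = 156.6 mm

156.6


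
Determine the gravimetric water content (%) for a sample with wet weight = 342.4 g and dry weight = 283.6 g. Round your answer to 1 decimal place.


Step 1: Water mass = wet - dry = 342.4 - 283.6 = 58.8 g
Step 2: w = 100 * water mass / dry mass
Step 3: w = 100 * 58.8 / 283.6 = 20.7%

20.7


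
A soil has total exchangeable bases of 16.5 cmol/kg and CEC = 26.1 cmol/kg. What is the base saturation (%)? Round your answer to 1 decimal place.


Step 1: BS = 100 * (sum of bases) / CEC
Step 2: BS = 100 * 16.5 / 26.1
Step 3: BS = 63.2%

63.2


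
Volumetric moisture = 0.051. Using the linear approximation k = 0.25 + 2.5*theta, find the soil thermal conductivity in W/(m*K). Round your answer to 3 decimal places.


Step 1: k = 0.25 + 2.5 * theta
Step 2: k = 0.25 + 2.5 * 0.051
Step 3: k = 0.25 + 0.128
Step 4: k = 0.378 W/(m*K)

0.378


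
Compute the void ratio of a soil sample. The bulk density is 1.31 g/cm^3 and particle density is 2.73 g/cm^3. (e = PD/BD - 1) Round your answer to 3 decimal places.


Step 1: e = PD / BD - 1
Step 2: e = 2.73 / 1.31 - 1
Step 3: e = 2.08397 - 1
Step 4: e = 1.084

1.084


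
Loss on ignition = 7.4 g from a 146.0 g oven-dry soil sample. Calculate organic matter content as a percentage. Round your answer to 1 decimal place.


Step 1: OM% = 100 * LOI / sample mass
Step 2: OM = 100 * 7.4 / 146.0
Step 3: OM = 5.1%

5.1


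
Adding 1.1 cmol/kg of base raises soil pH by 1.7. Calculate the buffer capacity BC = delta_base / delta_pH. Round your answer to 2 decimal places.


Step 1: BC = change in base / change in pH
Step 2: BC = 1.1 / 1.7
Step 3: BC = 0.65 cmol/(kg*pH unit)

0.65


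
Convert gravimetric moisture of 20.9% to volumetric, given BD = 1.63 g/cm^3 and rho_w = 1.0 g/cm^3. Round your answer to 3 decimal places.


Step 1: theta = (w / 100) * BD / rho_w
Step 2: theta = (20.9 / 100) * 1.63 / 1.0
Step 3: theta = 0.209 * 1.63
Step 4: theta = 0.341

0.341


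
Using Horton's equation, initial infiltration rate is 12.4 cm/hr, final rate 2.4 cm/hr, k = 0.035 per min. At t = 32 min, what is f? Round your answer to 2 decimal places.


Step 1: f = fc + (f0 - fc) * exp(-k * t)
Step 2: exp(-0.035 * 32) = 0.32628
Step 3: f = 2.4 + (12.4 - 2.4) * 0.32628
Step 4: f = 2.4 + 10.0 * 0.32628
Step 5: f = 5.66 cm/hr

5.66


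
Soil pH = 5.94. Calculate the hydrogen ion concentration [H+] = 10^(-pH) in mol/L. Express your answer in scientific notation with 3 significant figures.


Step 1: [H+] = 10^(-pH)
Step 2: [H+] = 10^(-5.94)
Step 3: [H+] = 1.15e-06 mol/L

1.15e-06


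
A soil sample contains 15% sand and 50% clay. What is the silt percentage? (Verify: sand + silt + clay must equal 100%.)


Step 1: sand + silt + clay = 100%
Step 2: silt = 100 - sand - clay
Step 3: silt = 100 - 15 - 50
Step 4: silt = 35%

35


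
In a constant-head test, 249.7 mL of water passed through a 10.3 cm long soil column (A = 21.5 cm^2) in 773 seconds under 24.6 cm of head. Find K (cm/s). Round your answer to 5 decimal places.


Step 1: K = Q * L / (A * t * h)
Step 2: Numerator = 249.7 * 10.3 = 2571.91
Step 3: Denominator = 21.5 * 773 * 24.6 = 408839.7
Step 4: K = 2571.91 / 408839.7 = 0.00629 cm/s

0.00629


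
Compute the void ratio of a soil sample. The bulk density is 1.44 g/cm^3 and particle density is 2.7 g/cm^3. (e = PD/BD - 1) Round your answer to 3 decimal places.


Step 1: e = PD / BD - 1
Step 2: e = 2.7 / 1.44 - 1
Step 3: e = 1.875 - 1
Step 4: e = 0.875

0.875


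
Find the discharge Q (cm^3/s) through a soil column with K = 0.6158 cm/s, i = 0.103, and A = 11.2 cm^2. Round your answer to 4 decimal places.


Step 1: Apply Darcy's law: Q = K * i * A
Step 2: Q = 0.6158 * 0.103 * 11.2
Step 3: Q = 0.7104 cm^3/s

0.7104


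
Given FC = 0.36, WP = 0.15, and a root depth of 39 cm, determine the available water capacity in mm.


Step 1: Available water = (FC - WP) * depth * 10
Step 2: AW = (0.36 - 0.15) * 39 * 10
Step 3: AW = 0.21 * 39 * 10
Step 4: AW = 81.9 mm

81.9


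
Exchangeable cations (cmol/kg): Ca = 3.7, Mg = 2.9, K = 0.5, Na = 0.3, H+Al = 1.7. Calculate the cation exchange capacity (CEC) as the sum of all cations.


Step 1: CEC = Ca + Mg + K + Na + (H+Al)
Step 2: CEC = 3.7 + 2.9 + 0.5 + 0.3 + 1.7
Step 3: CEC = 9.1 cmol/kg

9.1


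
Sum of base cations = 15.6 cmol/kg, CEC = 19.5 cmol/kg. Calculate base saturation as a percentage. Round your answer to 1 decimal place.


Step 1: BS = 100 * (sum of bases) / CEC
Step 2: BS = 100 * 15.6 / 19.5
Step 3: BS = 80.0%

80.0


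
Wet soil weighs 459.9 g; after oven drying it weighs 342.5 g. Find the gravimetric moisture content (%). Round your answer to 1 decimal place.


Step 1: Water mass = wet - dry = 459.9 - 342.5 = 117.4 g
Step 2: w = 100 * water mass / dry mass
Step 3: w = 100 * 117.4 / 342.5 = 34.3%

34.3


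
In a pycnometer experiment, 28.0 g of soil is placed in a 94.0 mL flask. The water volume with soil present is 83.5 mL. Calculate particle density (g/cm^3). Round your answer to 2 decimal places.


Step 1: Volume of solids = flask volume - water volume with soil
Step 2: V_solids = 94.0 - 83.5 = 10.5 mL
Step 3: Particle density = mass / V_solids = 28.0 / 10.5 = 2.67 g/cm^3

2.67


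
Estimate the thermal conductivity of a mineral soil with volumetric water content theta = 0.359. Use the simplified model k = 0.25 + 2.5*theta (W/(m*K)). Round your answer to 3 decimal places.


Step 1: k = 0.25 + 2.5 * theta
Step 2: k = 0.25 + 2.5 * 0.359
Step 3: k = 0.25 + 0.898
Step 4: k = 1.148 W/(m*K)

1.148


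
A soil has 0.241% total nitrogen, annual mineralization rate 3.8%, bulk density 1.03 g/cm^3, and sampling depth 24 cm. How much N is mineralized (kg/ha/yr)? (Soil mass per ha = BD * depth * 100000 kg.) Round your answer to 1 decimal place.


Step 1: Soil mass per ha = BD * depth * 100000 = 1.03 * 24 * 100000 = 2472000 kg
Step 2: Total N pool = soil mass * N%/100 = 2472000 * 0.241/100 = 5957.52 kg/ha
Step 3: N mineralized = N pool * rate%/100 = 5957.52 * 3.8/100 = 226.4 kg/ha/yr

226.4


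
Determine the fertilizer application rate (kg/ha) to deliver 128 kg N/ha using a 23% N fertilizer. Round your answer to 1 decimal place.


Step 1: Fertilizer rate = target N / (N content / 100)
Step 2: Rate = 128 / (23 / 100)
Step 3: Rate = 128 / 0.23
Step 4: Rate = 556.5 kg/ha

556.5


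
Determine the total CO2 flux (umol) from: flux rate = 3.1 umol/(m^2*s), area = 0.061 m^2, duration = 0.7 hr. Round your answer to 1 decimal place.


Step 1: Convert time to seconds: 0.7 hr * 3600 = 2520.0 s
Step 2: Total = flux * area * time_s
Step 3: Total = 3.1 * 0.061 * 2520.0
Step 4: Total = 476.5 umol

476.5


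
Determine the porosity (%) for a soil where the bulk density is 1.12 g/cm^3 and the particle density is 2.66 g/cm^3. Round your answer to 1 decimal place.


Step 1: Formula: n = 100 * (1 - BD / PD)
Step 2: n = 100 * (1 - 1.12 / 2.66)
Step 3: n = 100 * (1 - 0.42105)
Step 4: n = 57.9%

57.9


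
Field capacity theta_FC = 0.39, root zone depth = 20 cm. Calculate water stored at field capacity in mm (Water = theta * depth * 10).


Step 1: Water (mm) = theta_FC * depth (cm) * 10
Step 2: Water = 0.39 * 20 * 10
Step 3: Water = 78.0 mm

78.0


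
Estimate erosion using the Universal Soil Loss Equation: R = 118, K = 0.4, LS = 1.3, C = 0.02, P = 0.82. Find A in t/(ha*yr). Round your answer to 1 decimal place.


Step 1: A = R * K * LS * C * P
Step 2: R * K = 118 * 0.4 = 47.2
Step 3: (R*K) * LS = 47.2 * 1.3 = 61.36
Step 4: * C * P = 61.36 * 0.02 * 0.82 = 1.0
Step 5: A = 1.0 t/(ha*yr)

1.0


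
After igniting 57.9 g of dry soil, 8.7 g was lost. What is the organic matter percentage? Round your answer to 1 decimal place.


Step 1: OM% = 100 * LOI / sample mass
Step 2: OM = 100 * 8.7 / 57.9
Step 3: OM = 15.0%

15.0


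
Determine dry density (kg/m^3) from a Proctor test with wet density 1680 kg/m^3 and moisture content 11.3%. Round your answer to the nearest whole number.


Step 1: Dry density = wet density / (1 + w/100)
Step 2: Dry density = 1680 / (1 + 11.3/100)
Step 3: Dry density = 1680 / 1.113
Step 4: Dry density = 1509 kg/m^3

1509


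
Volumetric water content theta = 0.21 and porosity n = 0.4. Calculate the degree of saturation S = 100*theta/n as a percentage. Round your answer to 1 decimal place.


Step 1: S = 100 * theta_v / n
Step 2: S = 100 * 0.21 / 0.4
Step 3: S = 52.5%

52.5


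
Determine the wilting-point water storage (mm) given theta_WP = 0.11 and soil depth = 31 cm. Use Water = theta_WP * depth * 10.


Step 1: Water (mm) = theta_WP * depth * 10
Step 2: Water = 0.11 * 31 * 10
Step 3: Water = 34.1 mm

34.1


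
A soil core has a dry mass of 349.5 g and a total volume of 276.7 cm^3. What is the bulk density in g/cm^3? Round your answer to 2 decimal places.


Step 1: Identify the formula: BD = dry mass / volume
Step 2: Substitute values: BD = 349.5 / 276.7
Step 3: BD = 1.26 g/cm^3

1.26


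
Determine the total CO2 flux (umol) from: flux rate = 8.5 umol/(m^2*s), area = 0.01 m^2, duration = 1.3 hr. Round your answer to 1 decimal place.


Step 1: Convert time to seconds: 1.3 hr * 3600 = 4680.0 s
Step 2: Total = flux * area * time_s
Step 3: Total = 8.5 * 0.01 * 4680.0
Step 4: Total = 397.8 umol

397.8


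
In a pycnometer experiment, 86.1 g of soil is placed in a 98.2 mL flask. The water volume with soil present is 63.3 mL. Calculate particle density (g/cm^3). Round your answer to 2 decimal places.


Step 1: Volume of solids = flask volume - water volume with soil
Step 2: V_solids = 98.2 - 63.3 = 34.9 mL
Step 3: Particle density = mass / V_solids = 86.1 / 34.9 = 2.47 g/cm^3

2.47


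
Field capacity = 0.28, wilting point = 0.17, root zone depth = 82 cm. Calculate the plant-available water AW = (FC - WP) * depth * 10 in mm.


Step 1: Available water = (FC - WP) * depth * 10
Step 2: AW = (0.28 - 0.17) * 82 * 10
Step 3: AW = 0.11 * 82 * 10
Step 4: AW = 90.2 mm

90.2


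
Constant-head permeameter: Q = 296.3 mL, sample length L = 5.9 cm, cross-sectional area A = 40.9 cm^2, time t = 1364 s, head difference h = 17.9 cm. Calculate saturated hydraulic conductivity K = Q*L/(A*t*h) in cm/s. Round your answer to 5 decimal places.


Step 1: K = Q * L / (A * t * h)
Step 2: Numerator = 296.3 * 5.9 = 1748.17
Step 3: Denominator = 40.9 * 1364 * 17.9 = 998598.04
Step 4: K = 1748.17 / 998598.04 = 0.00175 cm/s

0.00175


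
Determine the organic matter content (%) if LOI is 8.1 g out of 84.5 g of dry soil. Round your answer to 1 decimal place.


Step 1: OM% = 100 * LOI / sample mass
Step 2: OM = 100 * 8.1 / 84.5
Step 3: OM = 9.6%

9.6


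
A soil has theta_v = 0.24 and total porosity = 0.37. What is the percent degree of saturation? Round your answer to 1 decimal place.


Step 1: S = 100 * theta_v / n
Step 2: S = 100 * 0.24 / 0.37
Step 3: S = 64.9%

64.9


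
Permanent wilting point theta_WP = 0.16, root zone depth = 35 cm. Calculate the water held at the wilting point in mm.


Step 1: Water (mm) = theta_WP * depth * 10
Step 2: Water = 0.16 * 35 * 10
Step 3: Water = 56.0 mm

56.0


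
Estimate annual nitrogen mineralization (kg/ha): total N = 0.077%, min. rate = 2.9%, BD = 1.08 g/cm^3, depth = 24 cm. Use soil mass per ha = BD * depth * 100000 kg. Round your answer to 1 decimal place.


Step 1: Soil mass per ha = BD * depth * 100000 = 1.08 * 24 * 100000 = 2592000 kg
Step 2: Total N pool = soil mass * N%/100 = 2592000 * 0.077/100 = 1995.84 kg/ha
Step 3: N mineralized = N pool * rate%/100 = 1995.84 * 2.9/100 = 57.9 kg/ha/yr

57.9


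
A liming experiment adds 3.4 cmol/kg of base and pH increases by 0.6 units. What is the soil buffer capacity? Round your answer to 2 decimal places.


Step 1: BC = change in base / change in pH
Step 2: BC = 3.4 / 0.6
Step 3: BC = 5.67 cmol/(kg*pH unit)

5.67


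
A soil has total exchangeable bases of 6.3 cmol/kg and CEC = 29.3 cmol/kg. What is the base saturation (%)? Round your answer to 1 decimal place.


Step 1: BS = 100 * (sum of bases) / CEC
Step 2: BS = 100 * 6.3 / 29.3
Step 3: BS = 21.5%

21.5


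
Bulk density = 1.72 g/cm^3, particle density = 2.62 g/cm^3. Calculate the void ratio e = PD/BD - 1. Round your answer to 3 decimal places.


Step 1: e = PD / BD - 1
Step 2: e = 2.62 / 1.72 - 1
Step 3: e = 1.52326 - 1
Step 4: e = 0.523

0.523


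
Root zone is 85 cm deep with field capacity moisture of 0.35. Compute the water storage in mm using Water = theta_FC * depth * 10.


Step 1: Water (mm) = theta_FC * depth (cm) * 10
Step 2: Water = 0.35 * 85 * 10
Step 3: Water = 297.5 mm

297.5


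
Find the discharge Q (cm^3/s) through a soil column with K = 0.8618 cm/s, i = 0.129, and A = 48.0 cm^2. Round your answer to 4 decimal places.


Step 1: Apply Darcy's law: Q = K * i * A
Step 2: Q = 0.8618 * 0.129 * 48.0
Step 3: Q = 5.3363 cm^3/s

5.3363


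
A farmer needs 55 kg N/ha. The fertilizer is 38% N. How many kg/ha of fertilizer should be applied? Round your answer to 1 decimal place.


Step 1: Fertilizer rate = target N / (N content / 100)
Step 2: Rate = 55 / (38 / 100)
Step 3: Rate = 55 / 0.38
Step 4: Rate = 144.7 kg/ha

144.7


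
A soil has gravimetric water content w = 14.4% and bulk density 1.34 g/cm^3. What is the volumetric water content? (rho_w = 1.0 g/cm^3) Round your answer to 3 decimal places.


Step 1: theta = (w / 100) * BD / rho_w
Step 2: theta = (14.4 / 100) * 1.34 / 1.0
Step 3: theta = 0.144 * 1.34
Step 4: theta = 0.193

0.193


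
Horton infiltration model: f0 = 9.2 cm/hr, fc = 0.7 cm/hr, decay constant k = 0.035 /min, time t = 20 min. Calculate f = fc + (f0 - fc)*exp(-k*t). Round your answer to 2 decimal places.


Step 1: f = fc + (f0 - fc) * exp(-k * t)
Step 2: exp(-0.035 * 20) = 0.496585
Step 3: f = 0.7 + (9.2 - 0.7) * 0.496585
Step 4: f = 0.7 + 8.5 * 0.496585
Step 5: f = 4.92 cm/hr

4.92


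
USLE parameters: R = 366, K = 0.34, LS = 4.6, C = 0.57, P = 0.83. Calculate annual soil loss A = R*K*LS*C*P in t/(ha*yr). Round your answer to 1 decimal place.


Step 1: A = R * K * LS * C * P
Step 2: R * K = 366 * 0.34 = 124.44
Step 3: (R*K) * LS = 124.44 * 4.6 = 572.424
Step 4: * C * P = 572.424 * 0.57 * 0.83 = 270.8
Step 5: A = 270.8 t/(ha*yr)

270.8


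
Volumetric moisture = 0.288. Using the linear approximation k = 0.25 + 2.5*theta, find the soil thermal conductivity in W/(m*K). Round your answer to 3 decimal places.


Step 1: k = 0.25 + 2.5 * theta
Step 2: k = 0.25 + 2.5 * 0.288
Step 3: k = 0.25 + 0.72
Step 4: k = 0.97 W/(m*K)

0.97


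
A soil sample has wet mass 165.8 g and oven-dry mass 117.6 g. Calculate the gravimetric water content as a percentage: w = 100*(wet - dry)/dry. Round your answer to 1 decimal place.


Step 1: Water mass = wet - dry = 165.8 - 117.6 = 48.2 g
Step 2: w = 100 * water mass / dry mass
Step 3: w = 100 * 48.2 / 117.6 = 41.0%

41.0


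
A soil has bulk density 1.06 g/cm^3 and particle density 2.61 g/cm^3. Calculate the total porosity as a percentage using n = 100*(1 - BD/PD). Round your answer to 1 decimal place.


Step 1: Formula: n = 100 * (1 - BD / PD)
Step 2: n = 100 * (1 - 1.06 / 2.61)
Step 3: n = 100 * (1 - 0.40613)
Step 4: n = 59.4%

59.4


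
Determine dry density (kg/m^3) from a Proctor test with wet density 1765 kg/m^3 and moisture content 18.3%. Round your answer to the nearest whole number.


Step 1: Dry density = wet density / (1 + w/100)
Step 2: Dry density = 1765 / (1 + 18.3/100)
Step 3: Dry density = 1765 / 1.183
Step 4: Dry density = 1492 kg/m^3

1492


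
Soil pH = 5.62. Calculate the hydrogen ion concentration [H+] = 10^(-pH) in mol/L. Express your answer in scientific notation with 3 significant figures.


Step 1: [H+] = 10^(-pH)
Step 2: [H+] = 10^(-5.62)
Step 3: [H+] = 2.40e-06 mol/L

2.40e-06


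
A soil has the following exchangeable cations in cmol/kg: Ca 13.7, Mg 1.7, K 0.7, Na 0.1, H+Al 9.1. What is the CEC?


Step 1: CEC = Ca + Mg + K + Na + (H+Al)
Step 2: CEC = 13.7 + 1.7 + 0.7 + 0.1 + 9.1
Step 3: CEC = 25.3 cmol/kg

25.3


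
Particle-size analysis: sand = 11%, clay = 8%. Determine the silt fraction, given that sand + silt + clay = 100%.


Step 1: sand + silt + clay = 100%
Step 2: silt = 100 - sand - clay
Step 3: silt = 100 - 11 - 8
Step 4: silt = 81%

81


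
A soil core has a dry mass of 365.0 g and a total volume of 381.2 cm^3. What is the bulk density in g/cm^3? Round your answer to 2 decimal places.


Step 1: Identify the formula: BD = dry mass / volume
Step 2: Substitute values: BD = 365.0 / 381.2
Step 3: BD = 0.96 g/cm^3

0.96


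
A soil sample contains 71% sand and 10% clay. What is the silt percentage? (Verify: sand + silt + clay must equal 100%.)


Step 1: sand + silt + clay = 100%
Step 2: silt = 100 - sand - clay
Step 3: silt = 100 - 71 - 10
Step 4: silt = 19%

19


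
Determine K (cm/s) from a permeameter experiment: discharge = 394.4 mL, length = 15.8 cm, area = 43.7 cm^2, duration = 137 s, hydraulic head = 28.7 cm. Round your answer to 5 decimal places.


Step 1: K = Q * L / (A * t * h)
Step 2: Numerator = 394.4 * 15.8 = 6231.52
Step 3: Denominator = 43.7 * 137 * 28.7 = 171824.03
Step 4: K = 6231.52 / 171824.03 = 0.03627 cm/s

0.03627


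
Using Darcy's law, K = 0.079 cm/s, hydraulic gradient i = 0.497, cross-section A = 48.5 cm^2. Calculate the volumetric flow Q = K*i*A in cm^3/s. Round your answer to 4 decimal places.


Step 1: Apply Darcy's law: Q = K * i * A
Step 2: Q = 0.079 * 0.497 * 48.5
Step 3: Q = 1.9043 cm^3/s

1.9043


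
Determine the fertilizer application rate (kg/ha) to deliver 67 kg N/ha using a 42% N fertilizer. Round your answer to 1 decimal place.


Step 1: Fertilizer rate = target N / (N content / 100)
Step 2: Rate = 67 / (42 / 100)
Step 3: Rate = 67 / 0.42
Step 4: Rate = 159.5 kg/ha

159.5


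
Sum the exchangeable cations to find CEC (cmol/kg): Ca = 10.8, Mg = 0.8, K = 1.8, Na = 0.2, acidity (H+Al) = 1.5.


Step 1: CEC = Ca + Mg + K + Na + (H+Al)
Step 2: CEC = 10.8 + 0.8 + 1.8 + 0.2 + 1.5
Step 3: CEC = 15.1 cmol/kg

15.1


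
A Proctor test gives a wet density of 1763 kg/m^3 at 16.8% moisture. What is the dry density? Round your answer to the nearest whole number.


Step 1: Dry density = wet density / (1 + w/100)
Step 2: Dry density = 1763 / (1 + 16.8/100)
Step 3: Dry density = 1763 / 1.168
Step 4: Dry density = 1509 kg/m^3

1509


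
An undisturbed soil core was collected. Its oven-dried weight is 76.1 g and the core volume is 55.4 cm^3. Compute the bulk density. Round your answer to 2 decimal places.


Step 1: Identify the formula: BD = dry mass / volume
Step 2: Substitute values: BD = 76.1 / 55.4
Step 3: BD = 1.37 g/cm^3

1.37


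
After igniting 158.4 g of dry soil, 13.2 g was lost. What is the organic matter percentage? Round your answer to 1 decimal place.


Step 1: OM% = 100 * LOI / sample mass
Step 2: OM = 100 * 13.2 / 158.4
Step 3: OM = 8.3%

8.3


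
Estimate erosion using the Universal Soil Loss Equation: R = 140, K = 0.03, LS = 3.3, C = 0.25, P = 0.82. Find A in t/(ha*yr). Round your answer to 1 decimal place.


Step 1: A = R * K * LS * C * P
Step 2: R * K = 140 * 0.03 = 4.2
Step 3: (R*K) * LS = 4.2 * 3.3 = 13.86
Step 4: * C * P = 13.86 * 0.25 * 0.82 = 2.8
Step 5: A = 2.8 t/(ha*yr)

2.8


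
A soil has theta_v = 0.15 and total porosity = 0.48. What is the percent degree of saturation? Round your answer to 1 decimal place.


Step 1: S = 100 * theta_v / n
Step 2: S = 100 * 0.15 / 0.48
Step 3: S = 31.3%

31.3


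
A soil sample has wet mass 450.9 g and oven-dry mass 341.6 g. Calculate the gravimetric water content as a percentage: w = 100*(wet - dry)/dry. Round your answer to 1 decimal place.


Step 1: Water mass = wet - dry = 450.9 - 341.6 = 109.3 g
Step 2: w = 100 * water mass / dry mass
Step 3: w = 100 * 109.3 / 341.6 = 32.0%

32.0


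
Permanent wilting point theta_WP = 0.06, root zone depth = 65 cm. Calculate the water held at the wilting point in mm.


Step 1: Water (mm) = theta_WP * depth * 10
Step 2: Water = 0.06 * 65 * 10
Step 3: Water = 39.0 mm

39.0


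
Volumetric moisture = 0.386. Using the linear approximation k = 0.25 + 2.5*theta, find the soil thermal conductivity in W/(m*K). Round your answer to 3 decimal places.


Step 1: k = 0.25 + 2.5 * theta
Step 2: k = 0.25 + 2.5 * 0.386
Step 3: k = 0.25 + 0.965
Step 4: k = 1.215 W/(m*K)

1.215


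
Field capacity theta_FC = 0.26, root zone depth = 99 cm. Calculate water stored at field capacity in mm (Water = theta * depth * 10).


Step 1: Water (mm) = theta_FC * depth (cm) * 10
Step 2: Water = 0.26 * 99 * 10
Step 3: Water = 257.4 mm

257.4


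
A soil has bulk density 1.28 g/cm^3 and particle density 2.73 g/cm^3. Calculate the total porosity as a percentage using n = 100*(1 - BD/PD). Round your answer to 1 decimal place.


Step 1: Formula: n = 100 * (1 - BD / PD)
Step 2: n = 100 * (1 - 1.28 / 2.73)
Step 3: n = 100 * (1 - 0.46886)
Step 4: n = 53.1%

53.1


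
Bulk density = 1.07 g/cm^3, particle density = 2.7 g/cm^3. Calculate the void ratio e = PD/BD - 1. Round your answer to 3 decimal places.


Step 1: e = PD / BD - 1
Step 2: e = 2.7 / 1.07 - 1
Step 3: e = 2.52336 - 1
Step 4: e = 1.523

1.523


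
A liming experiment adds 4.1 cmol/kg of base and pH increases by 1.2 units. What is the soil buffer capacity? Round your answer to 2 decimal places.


Step 1: BC = change in base / change in pH
Step 2: BC = 4.1 / 1.2
Step 3: BC = 3.42 cmol/(kg*pH unit)

3.42


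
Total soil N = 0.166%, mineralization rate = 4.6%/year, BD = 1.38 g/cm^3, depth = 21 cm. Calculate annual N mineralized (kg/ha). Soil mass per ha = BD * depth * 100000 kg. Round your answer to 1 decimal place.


Step 1: Soil mass per ha = BD * depth * 100000 = 1.38 * 21 * 100000 = 2898000 kg
Step 2: Total N pool = soil mass * N%/100 = 2898000 * 0.166/100 = 4810.68 kg/ha
Step 3: N mineralized = N pool * rate%/100 = 4810.68 * 4.6/100 = 221.3 kg/ha/yr

221.3


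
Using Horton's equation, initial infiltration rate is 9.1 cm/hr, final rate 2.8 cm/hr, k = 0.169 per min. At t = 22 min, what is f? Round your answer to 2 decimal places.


Step 1: f = fc + (f0 - fc) * exp(-k * t)
Step 2: exp(-0.169 * 22) = 0.024282
Step 3: f = 2.8 + (9.1 - 2.8) * 0.024282
Step 4: f = 2.8 + 6.3 * 0.024282
Step 5: f = 2.95 cm/hr

2.95


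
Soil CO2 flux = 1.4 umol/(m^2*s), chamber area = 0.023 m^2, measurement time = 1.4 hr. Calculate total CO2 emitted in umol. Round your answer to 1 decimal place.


Step 1: Convert time to seconds: 1.4 hr * 3600 = 5040.0 s
Step 2: Total = flux * area * time_s
Step 3: Total = 1.4 * 0.023 * 5040.0
Step 4: Total = 162.3 umol

162.3


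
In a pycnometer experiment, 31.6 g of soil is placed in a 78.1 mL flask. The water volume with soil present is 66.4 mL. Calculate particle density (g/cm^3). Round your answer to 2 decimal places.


Step 1: Volume of solids = flask volume - water volume with soil
Step 2: V_solids = 78.1 - 66.4 = 11.7 mL
Step 3: Particle density = mass / V_solids = 31.6 / 11.7 = 2.7 g/cm^3

2.7


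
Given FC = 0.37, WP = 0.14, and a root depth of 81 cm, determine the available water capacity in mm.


Step 1: Available water = (FC - WP) * depth * 10
Step 2: AW = (0.37 - 0.14) * 81 * 10
Step 3: AW = 0.23 * 81 * 10
Step 4: AW = 186.3 mm

186.3


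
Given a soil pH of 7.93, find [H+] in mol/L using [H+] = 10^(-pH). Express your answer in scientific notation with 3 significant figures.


Step 1: [H+] = 10^(-pH)
Step 2: [H+] = 10^(-7.93)
Step 3: [H+] = 1.17e-08 mol/L

1.17e-08


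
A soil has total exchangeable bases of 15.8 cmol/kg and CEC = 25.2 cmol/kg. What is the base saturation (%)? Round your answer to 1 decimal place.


Step 1: BS = 100 * (sum of bases) / CEC
Step 2: BS = 100 * 15.8 / 25.2
Step 3: BS = 62.7%

62.7


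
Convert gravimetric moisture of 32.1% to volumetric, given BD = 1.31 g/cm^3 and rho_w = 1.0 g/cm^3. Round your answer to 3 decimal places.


Step 1: theta = (w / 100) * BD / rho_w
Step 2: theta = (32.1 / 100) * 1.31 / 1.0
Step 3: theta = 0.321 * 1.31
Step 4: theta = 0.421

0.421


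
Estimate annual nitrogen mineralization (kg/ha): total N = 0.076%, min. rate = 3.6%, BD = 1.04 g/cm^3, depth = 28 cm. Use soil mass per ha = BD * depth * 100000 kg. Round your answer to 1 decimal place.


Step 1: Soil mass per ha = BD * depth * 100000 = 1.04 * 28 * 100000 = 2912000 kg
Step 2: Total N pool = soil mass * N%/100 = 2912000 * 0.076/100 = 2213.12 kg/ha
Step 3: N mineralized = N pool * rate%/100 = 2213.12 * 3.6/100 = 79.7 kg/ha/yr

79.7


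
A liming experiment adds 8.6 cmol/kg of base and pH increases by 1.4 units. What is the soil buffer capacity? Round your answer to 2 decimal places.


Step 1: BC = change in base / change in pH
Step 2: BC = 8.6 / 1.4
Step 3: BC = 6.14 cmol/(kg*pH unit)

6.14


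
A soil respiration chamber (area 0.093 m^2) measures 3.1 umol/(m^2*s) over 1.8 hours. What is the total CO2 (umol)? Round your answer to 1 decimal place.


Step 1: Convert time to seconds: 1.8 hr * 3600 = 6480.0 s
Step 2: Total = flux * area * time_s
Step 3: Total = 3.1 * 0.093 * 6480.0
Step 4: Total = 1868.2 umol

1868.2


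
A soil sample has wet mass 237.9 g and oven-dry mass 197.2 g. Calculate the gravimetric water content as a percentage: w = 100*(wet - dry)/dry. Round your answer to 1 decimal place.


Step 1: Water mass = wet - dry = 237.9 - 197.2 = 40.7 g
Step 2: w = 100 * water mass / dry mass
Step 3: w = 100 * 40.7 / 197.2 = 20.6%

20.6


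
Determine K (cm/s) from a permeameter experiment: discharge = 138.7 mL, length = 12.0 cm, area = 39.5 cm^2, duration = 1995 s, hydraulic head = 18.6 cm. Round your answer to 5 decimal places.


Step 1: K = Q * L / (A * t * h)
Step 2: Numerator = 138.7 * 12.0 = 1664.4
Step 3: Denominator = 39.5 * 1995 * 18.6 = 1465726.5
Step 4: K = 1664.4 / 1465726.5 = 0.00114 cm/s

0.00114


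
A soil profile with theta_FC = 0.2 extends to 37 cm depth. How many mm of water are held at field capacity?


Step 1: Water (mm) = theta_FC * depth (cm) * 10
Step 2: Water = 0.2 * 37 * 10
Step 3: Water = 74.0 mm

74.0
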